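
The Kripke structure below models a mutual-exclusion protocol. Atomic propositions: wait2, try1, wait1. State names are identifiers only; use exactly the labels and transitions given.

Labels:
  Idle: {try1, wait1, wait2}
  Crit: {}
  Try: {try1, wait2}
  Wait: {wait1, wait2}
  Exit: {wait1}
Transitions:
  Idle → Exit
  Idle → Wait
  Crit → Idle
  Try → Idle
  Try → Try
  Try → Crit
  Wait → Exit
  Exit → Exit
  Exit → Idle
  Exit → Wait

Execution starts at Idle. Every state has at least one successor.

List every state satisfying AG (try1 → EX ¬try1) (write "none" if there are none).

States satisfying try1 → EX ¬try1: {Idle, Crit, Try, Wait, Exit}.
States satisfying AG (try1 → EX ¬try1): {Idle, Crit, Try, Wait, Exit}.

{Idle, Crit, Try, Wait, Exit}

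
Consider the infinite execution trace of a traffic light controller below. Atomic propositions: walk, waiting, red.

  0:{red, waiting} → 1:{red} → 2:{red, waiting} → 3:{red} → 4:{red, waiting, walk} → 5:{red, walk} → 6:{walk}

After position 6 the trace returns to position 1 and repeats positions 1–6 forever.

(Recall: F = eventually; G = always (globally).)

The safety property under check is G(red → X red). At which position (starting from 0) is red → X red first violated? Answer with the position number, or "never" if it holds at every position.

Check red → X red at each position in order: 0 ✓, 1 ✓, 2 ✓, 3 ✓, 4 ✓.
At position 5 the labels are {red, walk} and the next position 6 has {walk}, so red → X red is false there. This is the first violation.

5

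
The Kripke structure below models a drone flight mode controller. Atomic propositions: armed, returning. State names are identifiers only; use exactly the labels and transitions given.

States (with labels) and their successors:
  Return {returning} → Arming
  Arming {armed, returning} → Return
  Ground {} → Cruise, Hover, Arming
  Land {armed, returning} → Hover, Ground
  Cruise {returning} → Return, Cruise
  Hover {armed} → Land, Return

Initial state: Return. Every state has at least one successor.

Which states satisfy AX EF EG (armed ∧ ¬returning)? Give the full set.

none

States satisfying EF EG (armed ∧ ¬returning): ∅.
States satisfying AX EF EG (armed ∧ ¬returning): ∅.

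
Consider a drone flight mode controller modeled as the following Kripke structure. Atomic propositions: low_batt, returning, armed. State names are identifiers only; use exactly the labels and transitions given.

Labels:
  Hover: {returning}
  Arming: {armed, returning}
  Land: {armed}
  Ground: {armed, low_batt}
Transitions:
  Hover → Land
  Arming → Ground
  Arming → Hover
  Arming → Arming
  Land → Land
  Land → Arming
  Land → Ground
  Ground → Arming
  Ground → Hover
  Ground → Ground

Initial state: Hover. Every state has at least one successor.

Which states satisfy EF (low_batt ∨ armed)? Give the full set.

States satisfying low_batt ∨ armed: {Arming, Land, Ground}.
States satisfying EF (low_batt ∨ armed): {Hover, Arming, Land, Ground}.

{Hover, Arming, Land, Ground}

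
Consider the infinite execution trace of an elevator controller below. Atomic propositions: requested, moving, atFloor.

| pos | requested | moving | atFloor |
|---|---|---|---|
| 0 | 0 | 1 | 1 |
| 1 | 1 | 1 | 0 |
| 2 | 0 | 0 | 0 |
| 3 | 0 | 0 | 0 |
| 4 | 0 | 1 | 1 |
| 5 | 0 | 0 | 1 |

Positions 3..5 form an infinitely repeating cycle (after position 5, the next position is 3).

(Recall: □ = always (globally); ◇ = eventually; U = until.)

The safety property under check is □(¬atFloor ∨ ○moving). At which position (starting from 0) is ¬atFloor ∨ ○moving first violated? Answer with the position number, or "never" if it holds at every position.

4

Check ¬atFloor ∨ ○moving at each position in order: 0 ✓, 1 ✓, 2 ✓, 3 ✓.
At position 4 the labels are {atFloor, moving} and the next position 5 has {atFloor}, so ¬atFloor ∨ ○moving is false there. This is the first violation.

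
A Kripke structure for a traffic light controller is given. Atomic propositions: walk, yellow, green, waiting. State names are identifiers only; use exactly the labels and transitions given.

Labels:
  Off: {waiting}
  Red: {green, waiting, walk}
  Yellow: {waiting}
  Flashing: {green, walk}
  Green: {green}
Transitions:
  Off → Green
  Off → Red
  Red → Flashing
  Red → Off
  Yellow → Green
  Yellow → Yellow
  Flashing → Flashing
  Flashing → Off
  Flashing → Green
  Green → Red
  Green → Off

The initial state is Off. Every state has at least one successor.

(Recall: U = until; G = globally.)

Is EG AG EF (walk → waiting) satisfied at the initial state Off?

Satisfied

States satisfying AG EF (walk → waiting): {Off, Red, Yellow, Flashing, Green}.
States satisfying EG AG EF (walk → waiting): {Off, Red, Yellow, Flashing, Green}.
Off ∈ Sat(EG AG EF (walk → waiting)).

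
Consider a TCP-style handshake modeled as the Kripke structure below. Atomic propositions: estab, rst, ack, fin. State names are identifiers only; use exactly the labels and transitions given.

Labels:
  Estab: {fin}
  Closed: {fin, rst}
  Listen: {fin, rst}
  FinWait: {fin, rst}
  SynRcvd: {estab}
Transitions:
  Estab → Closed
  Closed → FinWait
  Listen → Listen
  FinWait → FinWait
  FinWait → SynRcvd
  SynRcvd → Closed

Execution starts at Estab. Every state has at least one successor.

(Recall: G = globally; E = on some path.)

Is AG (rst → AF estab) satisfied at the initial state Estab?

States satisfying rst → AF estab: {Estab, SynRcvd}.
States satisfying AG (rst → AF estab): ∅.
Closed is reachable from Estab and violates rst → AF estab, so AG fails at Estab.
Estab ∉ Sat(AG (rst → AF estab)).

Violated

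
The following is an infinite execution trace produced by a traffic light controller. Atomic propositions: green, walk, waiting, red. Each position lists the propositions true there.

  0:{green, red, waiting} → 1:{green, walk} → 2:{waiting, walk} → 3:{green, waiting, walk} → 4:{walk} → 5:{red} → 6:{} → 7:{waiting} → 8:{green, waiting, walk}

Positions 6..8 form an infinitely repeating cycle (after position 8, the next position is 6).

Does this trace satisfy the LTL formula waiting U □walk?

Violated

Walking from position 0: at position 1, □walk has not yet held and waiting fails, so waiting U □walk is false.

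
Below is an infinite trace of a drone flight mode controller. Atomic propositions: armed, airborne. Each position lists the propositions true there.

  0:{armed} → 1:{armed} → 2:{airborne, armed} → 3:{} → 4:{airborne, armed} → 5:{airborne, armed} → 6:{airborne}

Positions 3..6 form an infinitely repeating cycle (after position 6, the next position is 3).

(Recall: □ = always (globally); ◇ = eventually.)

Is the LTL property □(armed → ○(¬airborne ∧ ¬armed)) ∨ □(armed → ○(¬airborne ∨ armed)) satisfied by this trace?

Violated

armed → ○(¬airborne ∧ ¬armed) must hold at every position from 0 onward. It fails at position 0, so □(armed → ○(¬airborne ∧ ¬armed)) is false.
Positions where armed holds: 0, 1, 2, 4, 5.
Check ○(¬airborne ∧ ¬armed) at each: 0→fails, 1→fails, 2→ok, 4→fails, 5→fails.
armed → ○(¬airborne ∨ armed) must hold at every position from 0 onward. It fails at position 5, so □(armed → ○(¬airborne ∨ armed)) is false.
Positions where armed holds: 0, 1, 2, 4, 5.
Check ○(¬airborne ∨ armed) at each: 0→ok, 1→ok, 2→ok, 4→ok, 5→fails.
At position 0: □(armed → ○(¬airborne ∧ ¬armed)) is false; □(armed → ○(¬airborne ∨ armed)) is false; so □(armed → ○(¬airborne ∧ ¬armed)) ∨ □(armed → ○(¬airborne ∨ armed)) is false.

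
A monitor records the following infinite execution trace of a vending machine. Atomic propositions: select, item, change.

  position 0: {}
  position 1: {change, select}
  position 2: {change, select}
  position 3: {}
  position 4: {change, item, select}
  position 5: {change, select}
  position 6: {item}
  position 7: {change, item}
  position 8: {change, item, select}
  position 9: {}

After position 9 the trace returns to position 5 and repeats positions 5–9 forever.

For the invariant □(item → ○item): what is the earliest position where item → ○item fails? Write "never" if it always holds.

4

Check item → ○item at each position in order: 0 ✓, 1 ✓, 2 ✓, 3 ✓.
At position 4 the labels are {change, item, select} and the next position 5 has {change, select}, so item → ○item is false there. This is the first violation.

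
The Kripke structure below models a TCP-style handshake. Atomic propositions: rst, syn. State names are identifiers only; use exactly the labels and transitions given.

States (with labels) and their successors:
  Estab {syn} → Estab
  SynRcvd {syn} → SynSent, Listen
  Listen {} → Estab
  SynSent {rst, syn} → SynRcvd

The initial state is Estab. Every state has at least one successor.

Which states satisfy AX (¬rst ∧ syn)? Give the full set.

{Estab, Listen, SynSent}

States satisfying ¬rst ∧ syn: {Estab, SynRcvd}.
States satisfying AX (¬rst ∧ syn): {Estab, Listen, SynSent}.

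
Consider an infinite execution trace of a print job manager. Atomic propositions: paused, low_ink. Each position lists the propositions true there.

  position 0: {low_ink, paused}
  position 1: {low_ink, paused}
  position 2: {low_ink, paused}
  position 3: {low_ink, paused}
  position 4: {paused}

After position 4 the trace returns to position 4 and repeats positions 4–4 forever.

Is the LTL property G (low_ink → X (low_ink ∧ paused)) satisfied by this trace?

low_ink → X (low_ink ∧ paused) must hold at every position from 0 onward. It fails at position 3, so G (low_ink → X (low_ink ∧ paused)) is false.
Positions where low_ink holds: 0, 1, 2, 3.
Check X (low_ink ∧ paused) at each: 0→ok, 1→ok, 2→ok, 3→fails.

Violated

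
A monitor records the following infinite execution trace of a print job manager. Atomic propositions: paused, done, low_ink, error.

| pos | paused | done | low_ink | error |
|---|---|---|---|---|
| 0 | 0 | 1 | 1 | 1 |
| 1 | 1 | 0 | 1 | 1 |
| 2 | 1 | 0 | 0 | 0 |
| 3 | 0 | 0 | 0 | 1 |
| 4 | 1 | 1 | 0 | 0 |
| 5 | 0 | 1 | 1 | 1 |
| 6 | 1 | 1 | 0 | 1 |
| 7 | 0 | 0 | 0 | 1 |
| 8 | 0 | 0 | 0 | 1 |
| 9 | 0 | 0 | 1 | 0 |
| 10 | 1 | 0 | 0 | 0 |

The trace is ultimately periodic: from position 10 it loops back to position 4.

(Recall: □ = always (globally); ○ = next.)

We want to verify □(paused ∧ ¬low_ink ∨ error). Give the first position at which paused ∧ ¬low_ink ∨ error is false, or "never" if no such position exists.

9

Check paused ∧ ¬low_ink ∨ error at each position in order: 0 ✓, 1 ✓, 2 ✓, 3 ✓, 4 ✓, 5 ✓, 6 ✓, 7 ✓, 8 ✓.
At position 9 the labels are {low_ink}, so paused ∧ ¬low_ink ∨ error is false there. This is the first violation.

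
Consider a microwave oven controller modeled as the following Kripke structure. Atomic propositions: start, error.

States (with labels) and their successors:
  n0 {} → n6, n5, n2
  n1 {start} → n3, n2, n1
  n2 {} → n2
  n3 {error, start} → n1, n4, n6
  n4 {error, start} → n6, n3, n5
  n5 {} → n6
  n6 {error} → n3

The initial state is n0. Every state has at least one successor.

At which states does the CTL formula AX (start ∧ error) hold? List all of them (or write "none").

{n6}

States satisfying start ∧ error: {n3, n4}.
States satisfying AX (start ∧ error): {n6}.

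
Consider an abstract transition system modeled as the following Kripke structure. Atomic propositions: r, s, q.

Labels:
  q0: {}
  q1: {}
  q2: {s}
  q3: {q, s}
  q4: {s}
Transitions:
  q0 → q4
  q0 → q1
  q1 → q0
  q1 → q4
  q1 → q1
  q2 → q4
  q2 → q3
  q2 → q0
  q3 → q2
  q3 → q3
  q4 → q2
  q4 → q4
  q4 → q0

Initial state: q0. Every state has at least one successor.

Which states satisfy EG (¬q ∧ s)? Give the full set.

States satisfying ¬q ∧ s: {q2, q4}.
States satisfying EG (¬q ∧ s): {q2, q4}.

{q2, q4}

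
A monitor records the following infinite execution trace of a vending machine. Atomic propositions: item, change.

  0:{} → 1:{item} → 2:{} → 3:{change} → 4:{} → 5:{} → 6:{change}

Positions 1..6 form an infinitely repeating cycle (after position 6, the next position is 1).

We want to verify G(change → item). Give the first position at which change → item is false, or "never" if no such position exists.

Check change → item at each position in order: 0 ✓, 1 ✓, 2 ✓.
At position 3 the labels are {change}, so change → item is false there. This is the first violation.

3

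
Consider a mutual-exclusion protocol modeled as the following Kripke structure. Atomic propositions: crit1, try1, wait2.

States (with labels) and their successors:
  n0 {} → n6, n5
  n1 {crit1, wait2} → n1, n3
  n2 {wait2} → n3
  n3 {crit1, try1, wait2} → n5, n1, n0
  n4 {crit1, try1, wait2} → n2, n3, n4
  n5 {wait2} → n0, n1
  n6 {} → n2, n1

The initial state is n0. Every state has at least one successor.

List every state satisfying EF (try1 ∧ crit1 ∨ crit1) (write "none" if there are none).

States satisfying try1 ∧ crit1 ∨ crit1: {n1, n3, n4}.
States satisfying EF (try1 ∧ crit1 ∨ crit1): {n0, n1, n2, n3, n4, n5, n6}.

{n0, n1, n2, n3, n4, n5, n6}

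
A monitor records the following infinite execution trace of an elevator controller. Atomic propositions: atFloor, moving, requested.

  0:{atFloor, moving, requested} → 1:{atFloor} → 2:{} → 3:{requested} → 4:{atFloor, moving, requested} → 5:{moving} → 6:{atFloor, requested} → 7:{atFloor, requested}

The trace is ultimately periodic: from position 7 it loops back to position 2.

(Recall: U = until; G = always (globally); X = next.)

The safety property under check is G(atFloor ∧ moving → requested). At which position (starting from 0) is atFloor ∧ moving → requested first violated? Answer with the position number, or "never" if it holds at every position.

never

atFloor ∧ moving → requested holds at every position 0..7, and those are all the positions the trace ever visits, so the invariant G(atFloor ∧ moving → requested) is never violated.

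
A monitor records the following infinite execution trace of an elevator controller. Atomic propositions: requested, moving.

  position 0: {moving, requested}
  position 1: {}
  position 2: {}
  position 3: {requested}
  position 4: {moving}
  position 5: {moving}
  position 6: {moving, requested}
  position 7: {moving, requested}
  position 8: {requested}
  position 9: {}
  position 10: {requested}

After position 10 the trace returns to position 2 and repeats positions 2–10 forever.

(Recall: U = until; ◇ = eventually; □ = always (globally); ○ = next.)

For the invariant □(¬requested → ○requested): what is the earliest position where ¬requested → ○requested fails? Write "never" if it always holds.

1

Check ¬requested → ○requested at each position in order: 0 ✓.
At position 1 the labels are {} and the next position 2 has {}, so ¬requested → ○requested is false there. This is the first violation.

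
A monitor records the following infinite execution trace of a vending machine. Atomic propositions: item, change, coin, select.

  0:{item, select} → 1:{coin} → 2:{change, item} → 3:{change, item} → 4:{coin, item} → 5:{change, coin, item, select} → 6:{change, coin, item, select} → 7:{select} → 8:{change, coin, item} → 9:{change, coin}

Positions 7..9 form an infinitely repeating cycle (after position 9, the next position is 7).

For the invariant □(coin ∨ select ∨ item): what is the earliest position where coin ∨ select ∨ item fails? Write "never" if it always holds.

never

coin ∨ select ∨ item holds at every position 0..9, and those are all the positions the trace ever visits, so the invariant □(coin ∨ select ∨ item) is never violated.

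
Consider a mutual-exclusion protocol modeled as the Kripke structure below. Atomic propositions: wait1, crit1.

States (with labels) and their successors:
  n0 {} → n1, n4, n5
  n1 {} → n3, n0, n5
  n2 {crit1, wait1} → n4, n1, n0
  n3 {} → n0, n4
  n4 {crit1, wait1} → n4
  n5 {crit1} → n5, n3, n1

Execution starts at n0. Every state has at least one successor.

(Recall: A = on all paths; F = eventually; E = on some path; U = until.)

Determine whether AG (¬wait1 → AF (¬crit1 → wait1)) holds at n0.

States satisfying ¬wait1 → AF (¬crit1 → wait1): {n2, n4, n5}.
States satisfying AG (¬wait1 → AF (¬crit1 → wait1)): {n4}.
n0 is reachable from n0 and violates ¬wait1 → AF (¬crit1 → wait1), so AG fails at n0.
n0 ∉ Sat(AG (¬wait1 → AF (¬crit1 → wait1))).

No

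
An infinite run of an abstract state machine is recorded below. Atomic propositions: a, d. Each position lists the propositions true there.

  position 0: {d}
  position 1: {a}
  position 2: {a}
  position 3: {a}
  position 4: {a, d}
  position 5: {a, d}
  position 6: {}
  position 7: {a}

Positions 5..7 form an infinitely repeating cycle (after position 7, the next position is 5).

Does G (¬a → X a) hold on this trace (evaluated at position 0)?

¬a → X a holds at every position 0..7, and those are all positions ever visited, so G (¬a → X a) holds.
Positions where ¬a holds: 0, 6.
Check X a at each: 0→ok, 6→ok.

Satisfied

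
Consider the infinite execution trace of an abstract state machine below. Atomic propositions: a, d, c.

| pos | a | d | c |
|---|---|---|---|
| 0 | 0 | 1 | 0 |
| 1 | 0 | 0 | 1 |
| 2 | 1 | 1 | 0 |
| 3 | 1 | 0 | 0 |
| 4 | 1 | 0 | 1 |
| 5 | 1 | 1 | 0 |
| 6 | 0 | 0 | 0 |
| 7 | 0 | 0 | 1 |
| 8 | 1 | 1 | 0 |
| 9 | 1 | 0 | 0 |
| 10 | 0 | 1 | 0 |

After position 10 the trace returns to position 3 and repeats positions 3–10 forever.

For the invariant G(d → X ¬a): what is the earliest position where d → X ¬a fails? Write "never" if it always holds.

2

Check d → X ¬a at each position in order: 0 ✓, 1 ✓.
At position 2 the labels are {a, d} and the next position 3 has {a}, so d → X ¬a is false there. This is the first violation.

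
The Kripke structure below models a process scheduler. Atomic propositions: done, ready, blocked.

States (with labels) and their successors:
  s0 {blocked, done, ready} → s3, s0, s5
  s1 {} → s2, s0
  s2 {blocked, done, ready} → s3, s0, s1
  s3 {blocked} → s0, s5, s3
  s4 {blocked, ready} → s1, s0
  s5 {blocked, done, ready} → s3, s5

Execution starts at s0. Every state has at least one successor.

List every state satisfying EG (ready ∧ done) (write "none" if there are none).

States satisfying ready ∧ done: {s0, s2, s5}.
States satisfying EG (ready ∧ done): {s0, s2, s5}.

{s0, s2, s5}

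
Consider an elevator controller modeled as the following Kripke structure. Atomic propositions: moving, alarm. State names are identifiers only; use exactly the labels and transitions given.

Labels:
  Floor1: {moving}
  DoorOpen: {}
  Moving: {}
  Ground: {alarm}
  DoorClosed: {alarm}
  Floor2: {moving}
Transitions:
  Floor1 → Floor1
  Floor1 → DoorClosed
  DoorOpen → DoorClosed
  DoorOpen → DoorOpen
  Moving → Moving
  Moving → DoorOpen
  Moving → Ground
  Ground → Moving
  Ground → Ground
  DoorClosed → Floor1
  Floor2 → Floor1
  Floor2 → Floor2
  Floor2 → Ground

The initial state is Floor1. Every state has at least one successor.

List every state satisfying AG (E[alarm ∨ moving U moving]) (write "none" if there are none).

States satisfying E[alarm ∨ moving U moving]: {Floor1, DoorClosed, Floor2}.
States satisfying AG (E[alarm ∨ moving U moving]): {Floor1, DoorClosed}.

{Floor1, DoorClosed}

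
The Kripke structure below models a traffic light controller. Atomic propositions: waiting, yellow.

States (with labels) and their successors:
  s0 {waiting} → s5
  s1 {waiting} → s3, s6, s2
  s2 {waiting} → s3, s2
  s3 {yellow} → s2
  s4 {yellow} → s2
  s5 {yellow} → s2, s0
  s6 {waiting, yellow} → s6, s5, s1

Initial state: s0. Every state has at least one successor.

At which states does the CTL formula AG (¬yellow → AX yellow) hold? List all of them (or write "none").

none

States satisfying ¬yellow → AX yellow: {s0, s3, s4, s5, s6}.
States satisfying AG (¬yellow → AX yellow): ∅.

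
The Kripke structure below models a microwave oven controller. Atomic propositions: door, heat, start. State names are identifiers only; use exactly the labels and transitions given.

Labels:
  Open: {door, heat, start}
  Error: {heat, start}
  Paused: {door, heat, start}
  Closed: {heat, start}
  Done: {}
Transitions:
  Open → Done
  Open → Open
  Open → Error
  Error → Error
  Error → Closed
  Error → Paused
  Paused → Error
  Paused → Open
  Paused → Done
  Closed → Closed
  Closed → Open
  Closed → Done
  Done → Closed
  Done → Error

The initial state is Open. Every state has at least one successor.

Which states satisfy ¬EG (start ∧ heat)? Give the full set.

{Done}

States satisfying start ∧ heat: {Open, Error, Paused, Closed}.
States satisfying EG (start ∧ heat): {Open, Error, Paused, Closed}.
States satisfying ¬EG (start ∧ heat): {Done}.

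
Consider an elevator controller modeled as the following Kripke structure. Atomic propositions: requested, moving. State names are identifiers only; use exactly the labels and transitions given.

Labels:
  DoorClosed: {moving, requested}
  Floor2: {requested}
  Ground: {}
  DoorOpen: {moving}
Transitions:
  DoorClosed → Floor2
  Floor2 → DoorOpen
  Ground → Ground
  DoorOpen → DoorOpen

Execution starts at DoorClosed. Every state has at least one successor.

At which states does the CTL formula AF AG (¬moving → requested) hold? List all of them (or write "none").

{DoorClosed, Floor2, DoorOpen}

States satisfying AG (¬moving → requested): {DoorClosed, Floor2, DoorOpen}.
States satisfying AF AG (¬moving → requested): {DoorClosed, Floor2, DoorOpen}.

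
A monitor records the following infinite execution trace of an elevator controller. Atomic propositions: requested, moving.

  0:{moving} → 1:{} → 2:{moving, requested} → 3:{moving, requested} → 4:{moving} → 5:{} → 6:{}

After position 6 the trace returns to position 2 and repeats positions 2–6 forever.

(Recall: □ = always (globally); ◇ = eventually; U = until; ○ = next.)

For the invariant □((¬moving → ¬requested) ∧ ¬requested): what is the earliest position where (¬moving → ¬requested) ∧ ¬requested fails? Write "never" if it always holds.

2

Check (¬moving → ¬requested) ∧ ¬requested at each position in order: 0 ✓, 1 ✓.
At position 2 the labels are {moving, requested}, so (¬moving → ¬requested) ∧ ¬requested is false there. This is the first violation.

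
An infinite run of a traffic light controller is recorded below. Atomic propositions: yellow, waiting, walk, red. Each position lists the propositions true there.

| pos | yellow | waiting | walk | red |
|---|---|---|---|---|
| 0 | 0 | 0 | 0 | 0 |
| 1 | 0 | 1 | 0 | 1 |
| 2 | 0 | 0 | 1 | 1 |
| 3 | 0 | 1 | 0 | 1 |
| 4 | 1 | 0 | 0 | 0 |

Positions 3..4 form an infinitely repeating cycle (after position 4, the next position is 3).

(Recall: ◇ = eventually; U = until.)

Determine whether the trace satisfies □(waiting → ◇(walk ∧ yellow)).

Does not hold

waiting → ◇(walk ∧ yellow) must hold at every position from 0 onward. It fails at position 1, so □(waiting → ◇(walk ∧ yellow)) is false.
Positions where waiting holds: 1, 3.
Check ◇(walk ∧ yellow) at each: 1→fails, 3→fails.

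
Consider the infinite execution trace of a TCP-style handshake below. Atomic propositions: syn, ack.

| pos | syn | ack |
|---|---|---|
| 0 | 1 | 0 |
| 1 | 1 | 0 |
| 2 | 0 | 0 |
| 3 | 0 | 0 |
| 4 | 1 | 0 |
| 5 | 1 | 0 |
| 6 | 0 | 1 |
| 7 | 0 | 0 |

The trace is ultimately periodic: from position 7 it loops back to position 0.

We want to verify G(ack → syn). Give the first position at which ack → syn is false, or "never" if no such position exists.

Check ack → syn at each position in order: 0 ✓, 1 ✓, 2 ✓, 3 ✓, 4 ✓, 5 ✓.
At position 6 the labels are {ack}, so ack → syn is false there. This is the first violation.

6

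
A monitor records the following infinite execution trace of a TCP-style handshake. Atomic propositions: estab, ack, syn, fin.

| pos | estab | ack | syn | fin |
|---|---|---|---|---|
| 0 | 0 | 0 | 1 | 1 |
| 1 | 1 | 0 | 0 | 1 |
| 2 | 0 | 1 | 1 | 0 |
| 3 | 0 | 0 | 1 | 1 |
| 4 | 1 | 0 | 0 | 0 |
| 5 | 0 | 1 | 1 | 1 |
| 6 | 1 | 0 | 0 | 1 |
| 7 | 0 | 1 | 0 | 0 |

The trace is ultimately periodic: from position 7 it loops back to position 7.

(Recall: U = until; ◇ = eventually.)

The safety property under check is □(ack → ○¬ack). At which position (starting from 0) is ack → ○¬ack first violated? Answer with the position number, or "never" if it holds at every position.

7

Check ack → ○¬ack at each position in order: 0 ✓, 1 ✓, 2 ✓, 3 ✓, 4 ✓, 5 ✓, 6 ✓.
At position 7 the labels are {ack} and the next position 7 has {ack}, so ack → ○¬ack is false there. This is the first violation.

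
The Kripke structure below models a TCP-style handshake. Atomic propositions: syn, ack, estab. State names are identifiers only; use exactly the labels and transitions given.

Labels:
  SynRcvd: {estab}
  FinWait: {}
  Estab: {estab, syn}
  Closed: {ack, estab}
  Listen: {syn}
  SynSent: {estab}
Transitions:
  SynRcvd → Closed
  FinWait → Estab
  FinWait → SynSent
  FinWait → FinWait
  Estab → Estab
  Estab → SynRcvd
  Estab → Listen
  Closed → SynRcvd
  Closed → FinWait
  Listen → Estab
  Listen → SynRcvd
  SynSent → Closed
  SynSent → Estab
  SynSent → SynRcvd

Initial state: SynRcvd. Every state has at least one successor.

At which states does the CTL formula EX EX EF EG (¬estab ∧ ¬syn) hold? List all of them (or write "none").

States satisfying EX EF EG (¬estab ∧ ¬syn): {SynRcvd, FinWait, Estab, Closed, Listen, SynSent}.
States satisfying EX EX EF EG (¬estab ∧ ¬syn): {SynRcvd, FinWait, Estab, Closed, Listen, SynSent}.

{SynRcvd, FinWait, Estab, Closed, Listen, SynSent}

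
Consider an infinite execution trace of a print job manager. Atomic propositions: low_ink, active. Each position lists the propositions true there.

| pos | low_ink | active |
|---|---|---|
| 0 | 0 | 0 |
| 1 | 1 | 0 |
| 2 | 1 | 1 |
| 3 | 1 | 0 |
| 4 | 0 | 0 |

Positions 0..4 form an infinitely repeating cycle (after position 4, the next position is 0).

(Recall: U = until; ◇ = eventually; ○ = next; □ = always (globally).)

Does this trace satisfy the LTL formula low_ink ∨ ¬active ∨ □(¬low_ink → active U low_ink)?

Satisfied

¬low_ink → active U low_ink must hold at every position from 0 onward. It fails at position 0, so □(¬low_ink → active U low_ink) is false.
Positions where ¬low_ink holds: 0, 4.
Check active U low_ink at each: 0→fails, 4→fails.
At position 0: low_ink ∨ ¬active is true; □(¬low_ink → active U low_ink) is false; so low_ink ∨ ¬active ∨ □(¬low_ink → active U low_ink) is true.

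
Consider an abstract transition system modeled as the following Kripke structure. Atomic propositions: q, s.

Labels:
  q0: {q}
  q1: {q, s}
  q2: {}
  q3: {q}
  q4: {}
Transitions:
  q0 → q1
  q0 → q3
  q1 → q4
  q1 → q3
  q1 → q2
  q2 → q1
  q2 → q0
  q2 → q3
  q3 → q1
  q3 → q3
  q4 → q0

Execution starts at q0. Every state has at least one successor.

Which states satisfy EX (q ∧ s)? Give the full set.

States satisfying q ∧ s: {q1}.
States satisfying EX (q ∧ s): {q0, q2, q3}.

{q0, q2, q3}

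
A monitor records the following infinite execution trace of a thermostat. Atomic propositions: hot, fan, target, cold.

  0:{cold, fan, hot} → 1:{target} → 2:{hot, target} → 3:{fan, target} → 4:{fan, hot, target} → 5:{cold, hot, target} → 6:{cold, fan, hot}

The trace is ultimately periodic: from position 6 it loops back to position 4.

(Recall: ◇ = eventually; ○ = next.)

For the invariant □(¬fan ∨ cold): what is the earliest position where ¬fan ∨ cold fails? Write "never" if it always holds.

Check ¬fan ∨ cold at each position in order: 0 ✓, 1 ✓, 2 ✓.
At position 3 the labels are {fan, target}, so ¬fan ∨ cold is false there. This is the first violation.

3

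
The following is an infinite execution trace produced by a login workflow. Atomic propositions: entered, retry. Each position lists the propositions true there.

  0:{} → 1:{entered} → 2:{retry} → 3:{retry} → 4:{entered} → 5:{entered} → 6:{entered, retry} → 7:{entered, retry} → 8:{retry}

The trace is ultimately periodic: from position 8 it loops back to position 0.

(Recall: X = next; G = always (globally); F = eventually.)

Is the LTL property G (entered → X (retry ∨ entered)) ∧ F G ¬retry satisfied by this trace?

Does not hold

entered → X (retry ∨ entered) holds at every position 0..8, and those are all positions ever visited, so G (entered → X (retry ∨ entered)) holds.
Positions where entered holds: 1, 4, 5, 6, 7.
Check X (retry ∨ entered) at each: 1→ok, 4→ok, 5→ok, 6→ok, 7→ok.
G ¬retry is false at every position 0..8, so it never becomes true and F G ¬retry fails.
At position 0: G (entered → X (retry ∨ entered)) is true; F G ¬retry is false; so G (entered → X (retry ∨ entered)) ∧ F G ¬retry is false.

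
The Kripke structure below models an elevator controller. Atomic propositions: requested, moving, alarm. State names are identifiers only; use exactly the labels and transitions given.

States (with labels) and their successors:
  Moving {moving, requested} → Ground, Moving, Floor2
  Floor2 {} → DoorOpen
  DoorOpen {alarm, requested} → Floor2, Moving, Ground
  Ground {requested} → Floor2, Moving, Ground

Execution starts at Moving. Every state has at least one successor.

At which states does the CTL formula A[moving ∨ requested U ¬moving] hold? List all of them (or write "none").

States satisfying moving ∨ requested: {Moving, DoorOpen, Ground}.
States satisfying ¬moving: {Floor2, DoorOpen, Ground}.
States satisfying A[moving ∨ requested U ¬moving]: {Floor2, DoorOpen, Ground}.

{Floor2, DoorOpen, Ground}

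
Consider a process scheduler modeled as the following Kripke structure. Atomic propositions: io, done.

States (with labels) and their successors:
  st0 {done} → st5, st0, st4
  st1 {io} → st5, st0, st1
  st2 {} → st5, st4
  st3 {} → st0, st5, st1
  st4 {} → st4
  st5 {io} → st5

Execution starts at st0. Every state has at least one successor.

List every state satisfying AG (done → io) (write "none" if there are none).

States satisfying done → io: {st1, st2, st3, st4, st5}.
States satisfying AG (done → io): {st2, st4, st5}.

{st2, st4, st5}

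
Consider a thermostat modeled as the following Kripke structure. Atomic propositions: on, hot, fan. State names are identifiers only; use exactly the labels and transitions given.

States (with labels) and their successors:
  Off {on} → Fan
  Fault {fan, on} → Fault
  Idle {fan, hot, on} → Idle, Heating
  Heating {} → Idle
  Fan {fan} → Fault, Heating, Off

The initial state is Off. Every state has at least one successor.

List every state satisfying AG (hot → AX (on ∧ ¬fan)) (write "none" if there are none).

{Fault}

States satisfying hot → AX (on ∧ ¬fan): {Off, Fault, Heating, Fan}.
States satisfying AG (hot → AX (on ∧ ¬fan)): {Fault}.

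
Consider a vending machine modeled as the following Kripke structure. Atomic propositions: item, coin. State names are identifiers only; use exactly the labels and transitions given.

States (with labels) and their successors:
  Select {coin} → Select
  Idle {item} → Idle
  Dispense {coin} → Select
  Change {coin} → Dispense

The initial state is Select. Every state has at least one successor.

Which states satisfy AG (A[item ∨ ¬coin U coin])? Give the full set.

States satisfying A[item ∨ ¬coin U coin]: {Select, Dispense, Change}.
States satisfying AG (A[item ∨ ¬coin U coin]): {Select, Dispense, Change}.

{Select, Dispense, Change}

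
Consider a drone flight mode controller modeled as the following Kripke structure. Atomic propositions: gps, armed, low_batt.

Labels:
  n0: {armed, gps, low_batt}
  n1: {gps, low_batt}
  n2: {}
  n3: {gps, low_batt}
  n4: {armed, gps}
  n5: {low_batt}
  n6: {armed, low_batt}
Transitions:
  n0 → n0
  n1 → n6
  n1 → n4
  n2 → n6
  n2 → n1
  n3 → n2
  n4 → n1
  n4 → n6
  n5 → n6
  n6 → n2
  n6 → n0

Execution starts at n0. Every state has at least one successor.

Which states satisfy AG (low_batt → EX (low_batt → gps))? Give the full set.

{n0, n1, n2, n3, n4, n6}

States satisfying low_batt → EX (low_batt → gps): {n0, n1, n2, n3, n4, n6}.
States satisfying AG (low_batt → EX (low_batt → gps)): {n0, n1, n2, n3, n4, n6}.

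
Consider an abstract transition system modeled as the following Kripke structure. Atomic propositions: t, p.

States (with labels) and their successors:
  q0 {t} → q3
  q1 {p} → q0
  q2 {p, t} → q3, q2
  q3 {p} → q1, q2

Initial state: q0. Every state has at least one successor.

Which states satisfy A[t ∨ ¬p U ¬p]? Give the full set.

States satisfying t ∨ ¬p: {q0, q2}.
States satisfying ¬p: {q0}.
States satisfying A[t ∨ ¬p U ¬p]: {q0}.

{q0}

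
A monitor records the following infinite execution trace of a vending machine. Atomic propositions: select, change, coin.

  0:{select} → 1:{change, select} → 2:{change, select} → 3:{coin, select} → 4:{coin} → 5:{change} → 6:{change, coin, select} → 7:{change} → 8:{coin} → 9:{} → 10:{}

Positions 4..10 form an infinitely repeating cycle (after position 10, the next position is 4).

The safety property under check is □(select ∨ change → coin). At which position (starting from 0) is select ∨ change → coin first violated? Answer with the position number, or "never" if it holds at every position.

0

At position 0 the labels are {select}, so select ∨ change → coin is false there. This is the first violation.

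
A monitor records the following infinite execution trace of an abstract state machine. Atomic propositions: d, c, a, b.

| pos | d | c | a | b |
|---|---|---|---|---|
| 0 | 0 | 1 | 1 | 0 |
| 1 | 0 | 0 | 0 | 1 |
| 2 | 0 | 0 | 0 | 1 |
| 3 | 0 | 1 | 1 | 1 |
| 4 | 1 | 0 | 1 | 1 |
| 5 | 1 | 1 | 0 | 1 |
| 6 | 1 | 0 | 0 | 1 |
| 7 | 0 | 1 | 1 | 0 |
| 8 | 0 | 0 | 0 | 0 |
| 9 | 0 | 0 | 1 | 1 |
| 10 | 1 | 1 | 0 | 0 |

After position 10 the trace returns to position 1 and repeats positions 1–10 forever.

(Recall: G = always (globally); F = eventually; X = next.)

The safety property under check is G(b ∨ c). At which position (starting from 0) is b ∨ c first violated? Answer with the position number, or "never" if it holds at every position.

Check b ∨ c at each position in order: 0 ✓, 1 ✓, 2 ✓, 3 ✓, 4 ✓, 5 ✓, 6 ✓, 7 ✓.
At position 8 the labels are {}, so b ∨ c is false there. This is the first violation.

8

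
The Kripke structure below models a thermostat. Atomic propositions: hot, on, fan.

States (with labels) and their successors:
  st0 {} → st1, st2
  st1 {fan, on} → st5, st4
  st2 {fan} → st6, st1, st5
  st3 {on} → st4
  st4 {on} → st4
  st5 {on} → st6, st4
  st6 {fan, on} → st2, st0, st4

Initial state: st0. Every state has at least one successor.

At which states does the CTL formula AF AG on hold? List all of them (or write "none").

{st3, st4}

States satisfying AG on: {st3, st4}.
States satisfying AF AG on: {st3, st4}.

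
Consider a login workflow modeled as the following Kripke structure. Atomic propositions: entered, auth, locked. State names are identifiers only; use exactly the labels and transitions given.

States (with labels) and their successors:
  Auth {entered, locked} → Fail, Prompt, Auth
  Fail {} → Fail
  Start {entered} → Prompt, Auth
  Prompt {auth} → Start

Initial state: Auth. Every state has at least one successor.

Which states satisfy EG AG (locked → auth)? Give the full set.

States satisfying AG (locked → auth): {Fail}.
States satisfying EG AG (locked → auth): {Fail}.

{Fail}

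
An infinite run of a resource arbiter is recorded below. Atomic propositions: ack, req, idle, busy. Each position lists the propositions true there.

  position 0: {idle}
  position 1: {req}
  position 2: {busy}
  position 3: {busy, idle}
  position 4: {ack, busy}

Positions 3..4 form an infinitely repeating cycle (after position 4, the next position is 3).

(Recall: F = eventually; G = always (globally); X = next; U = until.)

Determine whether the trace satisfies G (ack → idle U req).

No

ack → idle U req must hold at every position from 0 onward. It fails at position 4, so G (ack → idle U req) is false.
Positions where ack holds: 4.
Check idle U req at each: 4→fails.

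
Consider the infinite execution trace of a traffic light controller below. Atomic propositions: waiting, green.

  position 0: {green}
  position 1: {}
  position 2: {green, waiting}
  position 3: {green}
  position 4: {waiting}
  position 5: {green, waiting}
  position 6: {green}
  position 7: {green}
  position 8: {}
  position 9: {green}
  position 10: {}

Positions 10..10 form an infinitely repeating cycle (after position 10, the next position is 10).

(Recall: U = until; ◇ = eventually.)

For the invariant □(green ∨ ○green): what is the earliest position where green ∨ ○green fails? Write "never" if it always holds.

Check green ∨ ○green at each position in order: 0 ✓, 1 ✓, 2 ✓, 3 ✓, 4 ✓, 5 ✓, 6 ✓, 7 ✓, 8 ✓, 9 ✓.
At position 10 the labels are {} and the next position 10 has {}, so green ∨ ○green is false there. This is the first violation.

10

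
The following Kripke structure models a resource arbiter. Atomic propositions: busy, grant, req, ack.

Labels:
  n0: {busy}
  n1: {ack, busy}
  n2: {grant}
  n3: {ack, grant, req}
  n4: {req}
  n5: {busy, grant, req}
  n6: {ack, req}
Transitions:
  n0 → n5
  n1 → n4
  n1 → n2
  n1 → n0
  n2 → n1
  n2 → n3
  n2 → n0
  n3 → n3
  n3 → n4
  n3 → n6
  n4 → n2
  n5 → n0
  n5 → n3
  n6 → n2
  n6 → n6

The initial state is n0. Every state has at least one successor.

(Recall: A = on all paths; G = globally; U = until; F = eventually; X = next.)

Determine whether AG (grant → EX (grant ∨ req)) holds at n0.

Yes

States satisfying grant → EX (grant ∨ req): {n0, n1, n2, n3, n4, n5, n6}.
States satisfying AG (grant → EX (grant ∨ req)): {n0, n1, n2, n3, n4, n5, n6}.
Every state reachable from n0 satisfies grant → EX (grant ∨ req).
n0 ∈ Sat(AG (grant → EX (grant ∨ req))).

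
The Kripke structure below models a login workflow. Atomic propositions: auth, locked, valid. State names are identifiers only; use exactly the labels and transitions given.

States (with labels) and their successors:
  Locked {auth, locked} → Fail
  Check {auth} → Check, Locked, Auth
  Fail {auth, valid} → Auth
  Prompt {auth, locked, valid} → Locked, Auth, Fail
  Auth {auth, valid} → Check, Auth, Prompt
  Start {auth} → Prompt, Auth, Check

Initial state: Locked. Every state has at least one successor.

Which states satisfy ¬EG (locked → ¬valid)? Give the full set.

{Prompt}

States satisfying locked → ¬valid: {Locked, Check, Fail, Auth, Start}.
States satisfying EG (locked → ¬valid): {Locked, Check, Fail, Auth, Start}.
States satisfying ¬EG (locked → ¬valid): {Prompt}.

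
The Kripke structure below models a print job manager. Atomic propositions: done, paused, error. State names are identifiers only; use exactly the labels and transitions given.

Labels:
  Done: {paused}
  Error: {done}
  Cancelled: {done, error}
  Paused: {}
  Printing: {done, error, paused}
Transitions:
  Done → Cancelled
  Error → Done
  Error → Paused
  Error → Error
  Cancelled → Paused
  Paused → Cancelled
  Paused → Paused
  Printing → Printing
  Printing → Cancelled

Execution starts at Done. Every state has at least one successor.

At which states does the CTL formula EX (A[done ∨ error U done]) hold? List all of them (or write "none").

{Done, Error, Paused, Printing}

States satisfying A[done ∨ error U done]: {Error, Cancelled, Printing}.
States satisfying EX (A[done ∨ error U done]): {Done, Error, Paused, Printing}.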